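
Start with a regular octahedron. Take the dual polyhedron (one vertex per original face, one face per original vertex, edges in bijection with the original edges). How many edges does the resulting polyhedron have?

12

The base solid has V = 6, E = 12, F = 8.
The dual swaps V and F and preserves E: V′ = F = 8, E′ = E = 12, F′ = V = 6.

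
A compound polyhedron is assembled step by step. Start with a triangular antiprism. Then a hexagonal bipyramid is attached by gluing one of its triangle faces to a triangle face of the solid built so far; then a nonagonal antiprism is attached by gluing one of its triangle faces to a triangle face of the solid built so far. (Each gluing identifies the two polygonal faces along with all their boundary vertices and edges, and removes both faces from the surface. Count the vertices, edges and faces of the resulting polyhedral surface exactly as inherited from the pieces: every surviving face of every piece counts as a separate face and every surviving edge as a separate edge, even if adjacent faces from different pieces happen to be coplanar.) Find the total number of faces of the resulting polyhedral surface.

A triangular antiprism: V=6, E=12, F=8.
Attach a hexagonal bipyramid (V=8, E=18, F=12) along a 3-gon: merge 3 vertices and 3 edges, delete both glued faces → V=11, E=27, F=18.
Attach a nonagonal antiprism (V=18, E=36, F=20) along a 3-gon: merge 3 vertices and 3 edges, delete both glued faces → V=26, E=60, F=36.
Check: V − E + F = 26 − 60 + 36 = 2.

36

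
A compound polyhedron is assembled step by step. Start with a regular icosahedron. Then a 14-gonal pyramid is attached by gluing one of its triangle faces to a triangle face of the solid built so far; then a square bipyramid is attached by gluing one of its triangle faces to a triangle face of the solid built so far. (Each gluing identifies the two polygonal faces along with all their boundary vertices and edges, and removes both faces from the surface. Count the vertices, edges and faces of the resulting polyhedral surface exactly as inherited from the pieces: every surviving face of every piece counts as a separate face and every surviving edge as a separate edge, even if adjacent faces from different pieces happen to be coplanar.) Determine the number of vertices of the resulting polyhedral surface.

A regular icosahedron: V=12, E=30, F=20.
Attach a 14-gonal pyramid (V=15, E=28, F=15) along a 3-gon: merge 3 vertices and 3 edges, delete both glued faces → V=24, E=55, F=33.
Attach a square bipyramid (V=6, E=12, F=8) along a 3-gon: merge 3 vertices and 3 edges, delete both glued faces → V=27, E=64, F=39.
Check: V − E + F = 27 − 64 + 39 = 2.

27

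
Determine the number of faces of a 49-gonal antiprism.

100

An antiprism on an n-gon has two n-gon caps and 2n triangles: V = 2·49 = 98, E = 4·49 = 196, F = 2·49 + 2 = 100.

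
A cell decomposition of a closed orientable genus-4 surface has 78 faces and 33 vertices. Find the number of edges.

117

For a closed orientable surface of genus 4, χ = 2 − 2·4 = -6.
E = V + F − (-6) = 33 + 78 − (-6) = 117.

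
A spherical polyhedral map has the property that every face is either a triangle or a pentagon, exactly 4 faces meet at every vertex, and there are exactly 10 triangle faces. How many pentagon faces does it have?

Let x be the number of pentagons; then F = 10 + x.
Edge–face incidences: 2E = 3·10 + 5·x = 30 + 5x.
Every vertex has degree 4, so 4V = 2E.
Euler: V − E + F = 2 ⇒ (2E)/4 − E + (10 + x) = 2.
Multiply by 8: 2·(2E) − 4·(2E) + 8·(10 + x) = 16, i.e. 80 + 8x − 2·(30 + 5x) = 16.
Collecting terms: −2x + 20 = 16, so −2x = −4, so x = 2.
Then 2E = 30 + 5·2 = 40, so E = 20, V = 2E/4 = 10, F = 10 + 2 = 12.

2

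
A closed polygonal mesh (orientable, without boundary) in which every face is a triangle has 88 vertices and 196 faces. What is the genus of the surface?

Every face is a triangle, so 2E = 3·196 = 588, giving E = 294.
χ = V − E + F = 88 − 294 + 196 = -10.
For a closed orientable surface χ = 2 − 2g, so g = (2 − (-10))/2 = 6.

6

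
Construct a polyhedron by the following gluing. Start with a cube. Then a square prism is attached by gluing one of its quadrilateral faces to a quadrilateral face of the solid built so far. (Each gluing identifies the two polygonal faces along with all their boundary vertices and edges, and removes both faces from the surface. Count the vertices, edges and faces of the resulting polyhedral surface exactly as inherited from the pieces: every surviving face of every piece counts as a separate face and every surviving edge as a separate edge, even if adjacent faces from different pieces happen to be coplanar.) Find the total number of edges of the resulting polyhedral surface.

A cube: V=8, E=12, F=6.
Attach a square prism (V=8, E=12, F=6) along a 4-gon: merge 4 vertices and 4 edges, delete both glued faces → V=12, E=20, F=10.
Check: V − E + F = 12 − 20 + 10 = 2.

20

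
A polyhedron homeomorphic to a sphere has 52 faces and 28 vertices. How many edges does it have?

78

Here V − E + F = 2.
E = V + F − (2) = 28 + 52 − (2) = 78.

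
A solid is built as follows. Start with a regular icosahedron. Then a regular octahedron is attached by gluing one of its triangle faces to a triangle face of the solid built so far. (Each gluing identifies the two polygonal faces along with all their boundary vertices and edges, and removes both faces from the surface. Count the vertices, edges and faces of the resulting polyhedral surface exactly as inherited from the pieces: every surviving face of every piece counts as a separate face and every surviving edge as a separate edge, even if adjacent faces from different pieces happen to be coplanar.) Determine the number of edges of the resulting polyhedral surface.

A regular icosahedron: V=12, E=30, F=20.
Attach a regular octahedron (V=6, E=12, F=8) along a 3-gon: merge 3 vertices and 3 edges, delete both glued faces → V=15, E=39, F=26.
Check: V − E + F = 15 − 39 + 26 = 2.

39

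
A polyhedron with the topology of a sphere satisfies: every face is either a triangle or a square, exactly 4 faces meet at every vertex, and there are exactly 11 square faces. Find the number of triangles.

Let x be the number of triangles; then F = 11 + x.
Edge–face incidences: 2E = 4·11 + 3·x = 44 + 3x.
Every vertex has degree 4, so 4V = 2E.
Euler: V − E + F = 2 ⇒ (2E)/4 − E + (11 + x) = 2.
Multiply by 8: 2·(2E) − 4·(2E) + 8·(11 + x) = 16, i.e. 88 + 8x − 2·(44 + 3x) = 16.
Collecting terms: 2x = 16, so x = 8.
Then 2E = 44 + 3·8 = 68, so E = 34, V = 2E/4 = 17, F = 11 + 8 = 19.

8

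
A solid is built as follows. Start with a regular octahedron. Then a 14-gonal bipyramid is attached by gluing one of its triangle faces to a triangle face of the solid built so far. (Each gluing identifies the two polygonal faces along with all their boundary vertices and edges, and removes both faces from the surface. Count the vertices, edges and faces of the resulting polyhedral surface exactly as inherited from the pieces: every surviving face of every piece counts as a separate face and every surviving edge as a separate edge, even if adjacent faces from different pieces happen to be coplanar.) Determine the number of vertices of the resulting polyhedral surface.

A regular octahedron: V=6, E=12, F=8.
Attach a 14-gonal bipyramid (V=16, E=42, F=28) along a 3-gon: merge 3 vertices and 3 edges, delete both glued faces → V=19, E=51, F=34.
Check: V − E + F = 19 − 51 + 34 = 2.

19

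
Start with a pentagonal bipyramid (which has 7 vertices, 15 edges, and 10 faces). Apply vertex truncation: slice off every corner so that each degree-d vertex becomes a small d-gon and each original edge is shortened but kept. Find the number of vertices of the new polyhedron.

30

Truncation replaces each original edge-end by a new vertex, so V′ = 2E = 30.
Each original edge survives, and each old vertex of degree d contributes d new edges; summing degrees gives Σd = 2E, so E′ = E + 2E = 3E = 45.
Each original face survives and each original vertex becomes one new face: F′ = F + V = 17.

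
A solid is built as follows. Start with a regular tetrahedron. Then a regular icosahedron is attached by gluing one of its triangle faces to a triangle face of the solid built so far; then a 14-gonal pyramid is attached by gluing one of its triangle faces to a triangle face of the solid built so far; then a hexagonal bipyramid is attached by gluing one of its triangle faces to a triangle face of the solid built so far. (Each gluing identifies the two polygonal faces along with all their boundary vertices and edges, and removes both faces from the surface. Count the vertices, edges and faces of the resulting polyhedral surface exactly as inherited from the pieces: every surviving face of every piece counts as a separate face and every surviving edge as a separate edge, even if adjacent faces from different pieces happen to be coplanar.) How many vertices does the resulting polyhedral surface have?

A regular tetrahedron: V=4, E=6, F=4.
Attach a regular icosahedron (V=12, E=30, F=20) along a 3-gon: merge 3 vertices and 3 edges, delete both glued faces → V=13, E=33, F=22.
Attach a 14-gonal pyramid (V=15, E=28, F=15) along a 3-gon: merge 3 vertices and 3 edges, delete both glued faces → V=25, E=58, F=35.
Attach a hexagonal bipyramid (V=8, E=18, F=12) along a 3-gon: merge 3 vertices and 3 edges, delete both glued faces → V=30, E=73, F=45.
Check: V − E + F = 30 − 73 + 45 = 2.

30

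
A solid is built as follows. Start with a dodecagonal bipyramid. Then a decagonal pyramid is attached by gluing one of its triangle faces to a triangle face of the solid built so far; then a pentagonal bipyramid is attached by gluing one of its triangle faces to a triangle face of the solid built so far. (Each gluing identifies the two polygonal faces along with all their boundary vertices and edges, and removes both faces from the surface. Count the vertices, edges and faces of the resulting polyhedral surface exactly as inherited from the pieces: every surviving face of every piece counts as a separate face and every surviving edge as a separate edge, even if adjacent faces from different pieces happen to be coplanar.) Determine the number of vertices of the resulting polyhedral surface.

26

A dodecagonal bipyramid: V=14, E=36, F=24.
Attach a decagonal pyramid (V=11, E=20, F=11) along a 3-gon: merge 3 vertices and 3 edges, delete both glued faces → V=22, E=53, F=33.
Attach a pentagonal bipyramid (V=7, E=15, F=10) along a 3-gon: merge 3 vertices and 3 edges, delete both glued faces → V=26, E=65, F=41.
Check: V − E + F = 26 − 65 + 41 = 2.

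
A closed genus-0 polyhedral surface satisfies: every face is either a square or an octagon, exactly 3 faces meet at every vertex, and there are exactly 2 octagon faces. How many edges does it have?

24

Let x be the number of squares; then F = 2 + x.
Edge–face incidences: 2E = 8·2 + 4·x = 16 + 4x.
Every vertex has degree 3, so 3V = 2E.
Euler: V − E + F = 2 ⇒ (2E)/3 − E + (2 + x) = 2.
Multiply by 6: 2·(2E) − 3·(2E) + 6·(2 + x) = 12, i.e. 12 + 6x − (16 + 4x) = 12.
Collecting terms: 2x − 4 = 12, so 2x = 16, so x = 8.
Then 2E = 16 + 4·8 = 48, so E = 24, V = 2E/3 = 16, F = 2 + 8 = 10.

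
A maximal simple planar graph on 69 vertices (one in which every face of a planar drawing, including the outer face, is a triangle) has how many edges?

In a plane triangulation 3F = 2E and V − E + F = 2, so E = 3V − 6 = 3·69 − 6 = 201.

201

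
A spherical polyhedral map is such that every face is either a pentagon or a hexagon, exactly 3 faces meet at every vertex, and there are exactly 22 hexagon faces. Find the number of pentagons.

12

Let x be the number of pentagons; then F = 22 + x.
Edge–face incidences: 2E = 6·22 + 5·x = 132 + 5x.
Every vertex has degree 3, so 3V = 2E.
Euler: V − E + F = 2 ⇒ (2E)/3 − E + (22 + x) = 2.
Multiply by 6: 2·(2E) − 3·(2E) + 6·(22 + x) = 12, i.e. 132 + 6x − (132 + 5x) = 12.
Collecting terms: x = 12.
Then 2E = 132 + 5·12 = 192, so E = 96, V = 2E/3 = 64, F = 22 + 12 = 34.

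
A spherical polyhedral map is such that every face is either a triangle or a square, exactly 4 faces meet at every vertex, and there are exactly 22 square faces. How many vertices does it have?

28

Let x be the number of triangles; then F = 22 + x.
Edge–face incidences: 2E = 4·22 + 3·x = 88 + 3x.
Every vertex has degree 4, so 4V = 2E.
Euler: V − E + F = 2 ⇒ (2E)/4 − E + (22 + x) = 2.
Multiply by 8: 2·(2E) − 4·(2E) + 8·(22 + x) = 16, i.e. 176 + 8x − 2·(88 + 3x) = 16.
Collecting terms: 2x = 16, so x = 8.
Then 2E = 88 + 3·8 = 112, so E = 56, V = 2E/4 = 28, F = 22 + 8 = 30.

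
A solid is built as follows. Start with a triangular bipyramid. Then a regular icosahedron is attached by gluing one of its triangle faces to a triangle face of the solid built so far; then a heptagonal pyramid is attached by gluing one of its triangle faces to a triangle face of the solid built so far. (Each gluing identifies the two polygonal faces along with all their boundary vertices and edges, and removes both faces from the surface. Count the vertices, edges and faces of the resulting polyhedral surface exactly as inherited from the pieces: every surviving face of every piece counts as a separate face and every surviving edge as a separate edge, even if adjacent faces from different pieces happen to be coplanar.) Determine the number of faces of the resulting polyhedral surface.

A triangular bipyramid: V=5, E=9, F=6.
Attach a regular icosahedron (V=12, E=30, F=20) along a 3-gon: merge 3 vertices and 3 edges, delete both glued faces → V=14, E=36, F=24.
Attach a heptagonal pyramid (V=8, E=14, F=8) along a 3-gon: merge 3 vertices and 3 edges, delete both glued faces → V=19, E=47, F=30.
Check: V − E + F = 19 − 47 + 30 = 2.

30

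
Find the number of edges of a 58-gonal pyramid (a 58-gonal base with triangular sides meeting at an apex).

116

A pyramid on an n-gon base has one n-gon and n triangles: V = 58 + 1 = 59, E = 2·58 = 116, F = 58 + 1 = 59.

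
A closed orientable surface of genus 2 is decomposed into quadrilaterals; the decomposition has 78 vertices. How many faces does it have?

χ = 2 − 2·2 = -2, and every face is a square so 4F = 2E.
V − E + F = -2 with E = 4F/2 gives 78 − (4/2 − 1)·F = -2, so F = 80 and E = 160.

80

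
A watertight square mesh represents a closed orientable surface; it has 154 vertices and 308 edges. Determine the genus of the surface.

Every face is a square and each edge borders two faces, so 4F = 2·308, giving F = 154.
χ = V − E + F = 154 − 308 + 154 = 0.
For a closed orientable surface χ = 2 − 2g, so g = (2 − (0))/2 = 1.

1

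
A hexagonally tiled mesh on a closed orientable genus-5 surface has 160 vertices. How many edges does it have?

252

χ = 2 − 2·5 = -8, and every face is a hexagon so 6F = 2E.
V − E + F = -8 with E = 6F/2 gives 160 − (6/2 − 1)·F = -8, so F = 84 and E = 252.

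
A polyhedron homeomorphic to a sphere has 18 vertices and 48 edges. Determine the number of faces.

Here V − E + F = 2.
F = 2 − V + E = 2 − 18 + 48 = 32.

32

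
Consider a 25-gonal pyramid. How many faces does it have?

26

A pyramid on an n-gon base has one n-gon and n triangles: V = 25 + 1 = 26, E = 2·25 = 50, F = 25 + 1 = 26.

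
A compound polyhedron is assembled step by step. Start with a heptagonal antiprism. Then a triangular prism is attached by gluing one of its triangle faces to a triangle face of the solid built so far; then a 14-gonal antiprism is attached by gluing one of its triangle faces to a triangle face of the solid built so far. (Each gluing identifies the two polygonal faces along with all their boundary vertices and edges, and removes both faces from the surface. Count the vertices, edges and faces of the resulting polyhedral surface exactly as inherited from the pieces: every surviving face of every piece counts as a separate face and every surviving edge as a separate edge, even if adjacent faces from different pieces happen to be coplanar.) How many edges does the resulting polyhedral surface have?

87

A heptagonal antiprism: V=14, E=28, F=16.
Attach a triangular prism (V=6, E=9, F=5) along a 3-gon: merge 3 vertices and 3 edges, delete both glued faces → V=17, E=34, F=19.
Attach a 14-gonal antiprism (V=28, E=56, F=30) along a 3-gon: merge 3 vertices and 3 edges, delete both glued faces → V=42, E=87, F=47.
Check: V − E + F = 42 − 87 + 47 = 2.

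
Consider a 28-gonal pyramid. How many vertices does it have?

A pyramid on an n-gon base has one n-gon and n triangles: V = 28 + 1 = 29, E = 2·28 = 56, F = 28 + 1 = 29.

29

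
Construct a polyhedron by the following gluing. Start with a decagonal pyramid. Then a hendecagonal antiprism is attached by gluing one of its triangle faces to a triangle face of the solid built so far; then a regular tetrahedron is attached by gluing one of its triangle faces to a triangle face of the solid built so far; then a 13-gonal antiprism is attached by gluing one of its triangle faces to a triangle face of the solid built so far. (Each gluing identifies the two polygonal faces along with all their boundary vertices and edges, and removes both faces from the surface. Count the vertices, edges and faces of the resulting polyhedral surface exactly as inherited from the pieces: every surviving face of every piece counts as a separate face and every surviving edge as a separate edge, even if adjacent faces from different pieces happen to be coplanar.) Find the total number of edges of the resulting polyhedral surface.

A decagonal pyramid: V=11, E=20, F=11.
Attach a hendecagonal antiprism (V=22, E=44, F=24) along a 3-gon: merge 3 vertices and 3 edges, delete both glued faces → V=30, E=61, F=33.
Attach a regular tetrahedron (V=4, E=6, F=4) along a 3-gon: merge 3 vertices and 3 edges, delete both glued faces → V=31, E=64, F=35.
Attach a 13-gonal antiprism (V=26, E=52, F=28) along a 3-gon: merge 3 vertices and 3 edges, delete both glued faces → V=54, E=113, F=61.
Check: V − E + F = 54 − 113 + 61 = 2.

113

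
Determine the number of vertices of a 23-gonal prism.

A prism on an n-gon has two n-gon bases and n rectangular sides: V = 2·23 = 46, E = 3·23 = 69, F = 23 + 2 = 25.

46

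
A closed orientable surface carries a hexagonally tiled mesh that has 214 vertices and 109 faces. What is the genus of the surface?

Every face is a hexagon, so 2E = 6·109 = 654, giving E = 327.
χ = V − E + F = 214 − 327 + 109 = -4.
For a closed orientable surface χ = 2 − 2g, so g = (2 − (-4))/2 = 3.

3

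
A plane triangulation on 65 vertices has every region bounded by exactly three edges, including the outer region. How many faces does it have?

In a plane triangulation 3F = 2E and V − E + F = 2, so F = 2V − 4 = 2·65 − 4 = 126.

126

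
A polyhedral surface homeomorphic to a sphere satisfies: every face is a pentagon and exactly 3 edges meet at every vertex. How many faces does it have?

Each face has 5 edges and each edge borders two faces, so 2E = 5F.
Each vertex has degree 3, so 3V = 2E and hence V = 5F/3.
Euler: V − E + F = 2 ⇒ (5F/3) − (5F/2) + F = 2.
Multiply by 6: (10 − 15 + 6)F = 12, i.e. 1F = 12.
So F = 12, E = 5·12/2 = 30, V = 5·12/3 = 20.

12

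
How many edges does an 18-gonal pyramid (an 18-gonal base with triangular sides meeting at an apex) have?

36

A pyramid on an n-gon base has one n-gon and n triangles: V = 18 + 1 = 19, E = 2·18 = 36, F = 18 + 1 = 19.
Check: V − E + F = 19 − 36 + 19 = 2.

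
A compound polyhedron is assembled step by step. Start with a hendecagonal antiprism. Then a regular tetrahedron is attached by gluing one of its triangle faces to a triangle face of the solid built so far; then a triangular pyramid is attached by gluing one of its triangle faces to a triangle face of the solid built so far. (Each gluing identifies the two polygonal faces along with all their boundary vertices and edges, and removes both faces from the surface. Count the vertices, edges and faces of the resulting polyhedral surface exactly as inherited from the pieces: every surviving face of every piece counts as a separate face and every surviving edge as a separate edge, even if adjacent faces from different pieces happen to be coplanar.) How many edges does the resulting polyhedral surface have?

50

A hendecagonal antiprism: V=22, E=44, F=24.
Attach a regular tetrahedron (V=4, E=6, F=4) along a 3-gon: merge 3 vertices and 3 edges, delete both glued faces → V=23, E=47, F=26.
Attach a triangular pyramid (V=4, E=6, F=4) along a 3-gon: merge 3 vertices and 3 edges, delete both glued faces → V=24, E=50, F=28.
Check: V − E + F = 24 − 50 + 28 = 2.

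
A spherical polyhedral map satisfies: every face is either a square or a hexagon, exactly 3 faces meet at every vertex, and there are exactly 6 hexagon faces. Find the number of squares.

Let x be the number of squares; then F = 6 + x.
Edge–face incidences: 2E = 6·6 + 4·x = 36 + 4x.
Every vertex has degree 3, so 3V = 2E.
Euler: V − E + F = 2 ⇒ (2E)/3 − E + (6 + x) = 2.
Multiply by 6: 2·(2E) − 3·(2E) + 6·(6 + x) = 12, i.e. 36 + 6x − (36 + 4x) = 12.
Collecting terms: 2x = 12, so x = 6.
Then 2E = 36 + 4·6 = 60, so E = 30, V = 2E/3 = 20, F = 6 + 6 = 12.

6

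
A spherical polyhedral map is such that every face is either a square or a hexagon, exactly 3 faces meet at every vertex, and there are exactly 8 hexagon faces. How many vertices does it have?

24

Let x be the number of squares; then F = 8 + x.
Edge–face incidences: 2E = 6·8 + 4·x = 48 + 4x.
Every vertex has degree 3, so 3V = 2E.
Euler: V − E + F = 2 ⇒ (2E)/3 − E + (8 + x) = 2.
Multiply by 6: 2·(2E) − 3·(2E) + 6·(8 + x) = 12, i.e. 48 + 6x − (48 + 4x) = 12.
Collecting terms: 2x = 12, so x = 6.
Then 2E = 48 + 4·6 = 72, so E = 36, V = 2E/3 = 24, F = 8 + 6 = 14.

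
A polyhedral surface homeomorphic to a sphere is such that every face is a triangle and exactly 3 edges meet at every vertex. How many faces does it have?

4

Each face has 3 edges and each edge borders two faces, so 2E = 3F.
Each vertex has degree 3, so 3V = 2E and hence V = 3F/3.
Euler: V − E + F = 2 ⇒ (3F/3) − (3F/2) + F = 2.
Multiply by 6: (6 − 9 + 6)F = 12, i.e. 3F = 12.
So F = 4, E = 3·4/2 = 6, V = 3·4/3 = 4.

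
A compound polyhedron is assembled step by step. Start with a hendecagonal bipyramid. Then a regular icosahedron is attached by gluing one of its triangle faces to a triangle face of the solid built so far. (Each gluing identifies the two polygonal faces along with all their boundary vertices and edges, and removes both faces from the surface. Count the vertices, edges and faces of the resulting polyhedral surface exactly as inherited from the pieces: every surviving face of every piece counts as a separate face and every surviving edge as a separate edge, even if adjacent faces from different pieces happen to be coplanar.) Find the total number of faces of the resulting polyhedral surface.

A hendecagonal bipyramid: V=13, E=33, F=22.
Attach a regular icosahedron (V=12, E=30, F=20) along a 3-gon: merge 3 vertices and 3 edges, delete both glued faces → V=22, E=60, F=40.
Check: V − E + F = 22 − 60 + 40 = 2.

40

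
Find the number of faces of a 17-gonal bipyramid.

34

A bipyramid over an n-gon has 2n triangular faces and n + 2 vertices: V = 17 + 2 = 19, E = 3·17 = 51, F = 2·17 = 34.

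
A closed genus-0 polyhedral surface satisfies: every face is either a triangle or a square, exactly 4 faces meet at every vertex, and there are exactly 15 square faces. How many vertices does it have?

Let x be the number of triangles; then F = 15 + x.
Edge–face incidences: 2E = 4·15 + 3·x = 60 + 3x.
Every vertex has degree 4, so 4V = 2E.
Euler: V − E + F = 2 ⇒ (2E)/4 − E + (15 + x) = 2.
Multiply by 8: 2·(2E) − 4·(2E) + 8·(15 + x) = 16, i.e. 120 + 8x − 2·(60 + 3x) = 16.
Collecting terms: 2x = 16, so x = 8.
Then 2E = 60 + 3·8 = 84, so E = 42, V = 2E/4 = 21, F = 15 + 8 = 23.

21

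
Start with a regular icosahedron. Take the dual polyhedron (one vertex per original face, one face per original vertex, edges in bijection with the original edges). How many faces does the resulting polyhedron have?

12

The base solid has V = 12, E = 30, F = 20.
The dual swaps V and F and preserves E: V′ = F = 20, E′ = E = 30, F′ = V = 12.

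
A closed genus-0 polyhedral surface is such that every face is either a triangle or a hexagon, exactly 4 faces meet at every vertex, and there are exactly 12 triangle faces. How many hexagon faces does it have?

2

Let x be the number of hexagons; then F = 12 + x.
Edge–face incidences: 2E = 3·12 + 6·x = 36 + 6x.
Every vertex has degree 4, so 4V = 2E.
Euler: V − E + F = 2 ⇒ (2E)/4 − E + (12 + x) = 2.
Multiply by 8: 2·(2E) − 4·(2E) + 8·(12 + x) = 16, i.e. 96 + 8x − 2·(36 + 6x) = 16.
Collecting terms: −4x + 24 = 16, so −4x = −8, so x = 2.
Then 2E = 36 + 6·2 = 48, so E = 24, V = 2E/4 = 12, F = 12 + 2 = 14.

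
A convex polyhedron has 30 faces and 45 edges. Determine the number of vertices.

Here V − E + F = 2.
V = 2 + E − F = 2 + 45 − 30 = 17.

17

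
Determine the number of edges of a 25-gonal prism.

A prism on an n-gon has two n-gon bases and n rectangular sides: V = 2·25 = 50, E = 3·25 = 75, F = 25 + 2 = 27.

75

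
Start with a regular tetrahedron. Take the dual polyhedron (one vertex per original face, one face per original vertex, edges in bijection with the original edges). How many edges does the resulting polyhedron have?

The base solid has V = 4, E = 6, F = 4.
The dual swaps V and F and preserves E: V′ = F = 4, E′ = E = 6, F′ = V = 4.

6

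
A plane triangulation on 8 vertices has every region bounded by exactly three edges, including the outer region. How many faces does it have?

12

In a plane triangulation 3F = 2E and V − E + F = 2, so F = 2V − 4 = 2·8 − 4 = 12.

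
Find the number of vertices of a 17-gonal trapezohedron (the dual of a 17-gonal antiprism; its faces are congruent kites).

The n-trapezohedron (dual of the n-antiprism) has V = 2·17 + 2 = 36, E = 4·17 = 68, F = 2·17 = 34.
Check: V − E + F = 36 − 68 + 34 = 2.

36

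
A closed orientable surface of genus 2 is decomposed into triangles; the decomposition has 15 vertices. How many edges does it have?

χ = 2 − 2·2 = -2, and every face is a triangle so 3F = 2E.
V − E + F = -2 with E = 3F/2 gives 15 − (3/2 − 1)·F = -2, so F = 34 and E = 51.

51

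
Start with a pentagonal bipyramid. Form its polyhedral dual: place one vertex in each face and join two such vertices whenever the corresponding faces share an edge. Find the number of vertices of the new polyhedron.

The base solid has V = 7, E = 15, F = 10.
The dual swaps V and F and preserves E: V′ = F = 10, E′ = E = 15, F′ = V = 7.

10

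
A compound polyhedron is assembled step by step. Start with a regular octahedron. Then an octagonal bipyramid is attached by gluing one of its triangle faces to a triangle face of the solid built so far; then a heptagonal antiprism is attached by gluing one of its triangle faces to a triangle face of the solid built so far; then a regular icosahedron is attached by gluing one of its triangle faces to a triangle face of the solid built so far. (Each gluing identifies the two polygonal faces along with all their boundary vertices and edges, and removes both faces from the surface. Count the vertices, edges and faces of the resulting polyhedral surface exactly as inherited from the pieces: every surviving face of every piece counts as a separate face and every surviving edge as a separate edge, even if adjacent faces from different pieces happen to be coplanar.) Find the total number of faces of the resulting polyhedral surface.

54

A regular octahedron: V=6, E=12, F=8.
Attach an octagonal bipyramid (V=10, E=24, F=16) along a 3-gon: merge 3 vertices and 3 edges, delete both glued faces → V=13, E=33, F=22.
Attach a heptagonal antiprism (V=14, E=28, F=16) along a 3-gon: merge 3 vertices and 3 edges, delete both glued faces → V=24, E=58, F=36.
Attach a regular icosahedron (V=12, E=30, F=20) along a 3-gon: merge 3 vertices and 3 edges, delete both glued faces → V=33, E=85, F=54.
Check: V − E + F = 33 − 85 + 54 = 2.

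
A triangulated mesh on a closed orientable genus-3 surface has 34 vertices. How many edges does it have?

114

χ = 2 − 2·3 = -4, and every face is a triangle so 3F = 2E.
V − E + F = -4 with E = 3F/2 gives 34 − (3/2 − 1)·F = -4, so F = 76 and E = 114.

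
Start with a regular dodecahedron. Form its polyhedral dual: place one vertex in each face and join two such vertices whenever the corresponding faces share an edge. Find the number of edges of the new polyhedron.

The base solid has V = 20, E = 30, F = 12.
The dual swaps V and F and preserves E: V′ = F = 12, E′ = E = 30, F′ = V = 20.

30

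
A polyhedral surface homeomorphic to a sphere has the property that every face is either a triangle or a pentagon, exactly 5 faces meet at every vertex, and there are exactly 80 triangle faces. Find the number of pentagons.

12

Let x be the number of pentagons; then F = 80 + x.
Edge–face incidences: 2E = 3·80 + 5·x = 240 + 5x.
Every vertex has degree 5, so 5V = 2E.
Euler: V − E + F = 2 ⇒ (2E)/5 − E + (80 + x) = 2.
Multiply by 10: 2·(2E) − 5·(2E) + 10·(80 + x) = 20, i.e. 800 + 10x − 3·(240 + 5x) = 20.
Collecting terms: −5x + 80 = 20, so −5x = −60, so x = 12.
Then 2E = 240 + 5·12 = 300, so E = 150, V = 2E/5 = 60, F = 80 + 12 = 92.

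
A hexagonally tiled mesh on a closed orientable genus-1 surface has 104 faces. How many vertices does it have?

208

χ = 2 − 2·1 = 0, and every face is a hexagon so 6F = 2E.
E = 6·104/2 = 312. Then V = 0 + E − F = 0 + 312 − 104 = 208.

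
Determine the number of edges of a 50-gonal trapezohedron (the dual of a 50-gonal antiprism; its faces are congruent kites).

200

The n-trapezohedron (dual of the n-antiprism) has V = 2·50 + 2 = 102, E = 4·50 = 200, F = 2·50 = 100.
Check: V − E + F = 102 − 200 + 100 = 2.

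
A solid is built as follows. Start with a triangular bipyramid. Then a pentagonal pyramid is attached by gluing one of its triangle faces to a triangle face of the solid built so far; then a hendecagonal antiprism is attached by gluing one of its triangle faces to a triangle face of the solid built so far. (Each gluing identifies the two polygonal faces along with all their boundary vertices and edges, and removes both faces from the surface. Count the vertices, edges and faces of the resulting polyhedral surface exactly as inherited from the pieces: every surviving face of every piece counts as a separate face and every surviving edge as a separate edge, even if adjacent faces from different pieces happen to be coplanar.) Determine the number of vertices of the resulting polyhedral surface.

27

A triangular bipyramid: V=5, E=9, F=6.
Attach a pentagonal pyramid (V=6, E=10, F=6) along a 3-gon: merge 3 vertices and 3 edges, delete both glued faces → V=8, E=16, F=10.
Attach a hendecagonal antiprism (V=22, E=44, F=24) along a 3-gon: merge 3 vertices and 3 edges, delete both glued faces → V=27, E=57, F=32.
Check: V − E + F = 27 − 57 + 32 = 2.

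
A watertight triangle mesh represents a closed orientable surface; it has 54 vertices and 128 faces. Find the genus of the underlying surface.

Every face is a triangle, so 2E = 3·128 = 384, giving E = 192.
χ = V − E + F = 54 − 192 + 128 = -10.
For a closed orientable surface χ = 2 − 2g, so g = (2 − (-10))/2 = 6.

6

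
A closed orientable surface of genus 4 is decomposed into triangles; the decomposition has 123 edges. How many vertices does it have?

χ = 2 − 2·4 = -6, and every face is a triangle so 3F = 2E.
F = 2E/3 = 82. Then V = -6 + E − F = -6 + 123 − 82 = 35.

35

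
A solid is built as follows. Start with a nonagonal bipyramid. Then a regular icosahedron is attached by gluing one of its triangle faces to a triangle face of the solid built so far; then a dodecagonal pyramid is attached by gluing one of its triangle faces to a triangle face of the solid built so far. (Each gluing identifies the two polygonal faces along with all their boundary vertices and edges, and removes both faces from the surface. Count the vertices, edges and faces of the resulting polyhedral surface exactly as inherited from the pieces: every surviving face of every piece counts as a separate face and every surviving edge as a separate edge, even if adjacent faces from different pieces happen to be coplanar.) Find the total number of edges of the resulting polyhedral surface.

A nonagonal bipyramid: V=11, E=27, F=18.
Attach a regular icosahedron (V=12, E=30, F=20) along a 3-gon: merge 3 vertices and 3 edges, delete both glued faces → V=20, E=54, F=36.
Attach a dodecagonal pyramid (V=13, E=24, F=13) along a 3-gon: merge 3 vertices and 3 edges, delete both glued faces → V=30, E=75, F=47.
Check: V − E + F = 30 − 75 + 47 = 2.

75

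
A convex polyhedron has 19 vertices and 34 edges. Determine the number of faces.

17

Here V − E + F = 2.
F = 2 − V + E = 2 − 19 + 34 = 17.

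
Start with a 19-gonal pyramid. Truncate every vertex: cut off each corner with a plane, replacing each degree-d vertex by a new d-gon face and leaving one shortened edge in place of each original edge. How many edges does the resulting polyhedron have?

The base solid has V = 20, E = 38, F = 20.
Truncation replaces each original edge-end by a new vertex, so V′ = 2E = 76.
Each original edge survives, and each old vertex of degree d contributes d new edges; summing degrees gives Σd = 2E, so E′ = E + 2E = 3E = 114.
Each original face survives and each original vertex becomes one new face: F′ = F + V = 40.

114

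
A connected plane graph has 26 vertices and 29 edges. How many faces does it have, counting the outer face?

5

Euler's formula for a connected plane graph: V − E + F = 2, so F = 2 − 26 + 29 = 5.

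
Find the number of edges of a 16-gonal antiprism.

An antiprism on an n-gon has two n-gon caps and 2n triangles: V = 2·16 = 32, E = 4·16 = 64, F = 2·16 + 2 = 34.
Check: V − E + F = 32 − 64 + 34 = 2.

64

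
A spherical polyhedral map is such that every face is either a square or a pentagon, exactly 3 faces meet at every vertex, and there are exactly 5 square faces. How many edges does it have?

Let x be the number of pentagons; then F = 5 + x.
Edge–face incidences: 2E = 4·5 + 5·x = 20 + 5x.
Every vertex has degree 3, so 3V = 2E.
Euler: V − E + F = 2 ⇒ (2E)/3 − E + (5 + x) = 2.
Multiply by 6: 2·(2E) − 3·(2E) + 6·(5 + x) = 12, i.e. 30 + 6x − (20 + 5x) = 12.
Collecting terms: x + 10 = 12, so x = 2.
Then 2E = 20 + 5·2 = 30, so E = 15, V = 2E/3 = 10, F = 5 + 2 = 7.

15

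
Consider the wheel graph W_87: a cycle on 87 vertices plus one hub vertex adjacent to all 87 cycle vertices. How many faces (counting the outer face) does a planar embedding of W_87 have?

88

W_87 has V = 87 + 1 = 88 vertices and E = 2·87 = 174 edges.
By Euler's formula F = 2 − V + E = 2 − 88 + 174 = 88.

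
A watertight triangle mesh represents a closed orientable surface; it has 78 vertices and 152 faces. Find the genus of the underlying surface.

Every face is a triangle, so 2E = 3·152 = 456, giving E = 228.
χ = V − E + F = 78 − 228 + 152 = 2.
For a closed orientable surface χ = 2 − 2g, so g = (2 − (2))/2 = 0.

0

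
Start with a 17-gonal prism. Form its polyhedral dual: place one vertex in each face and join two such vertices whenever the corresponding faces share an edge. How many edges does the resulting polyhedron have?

51

The base solid has V = 34, E = 51, F = 19.
The dual swaps V and F and preserves E: V′ = F = 19, E′ = E = 51, F′ = V = 34.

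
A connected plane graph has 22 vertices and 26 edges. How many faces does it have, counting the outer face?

6

Euler's formula for a connected plane graph: V − E + F = 2, so F = 2 − 22 + 26 = 6.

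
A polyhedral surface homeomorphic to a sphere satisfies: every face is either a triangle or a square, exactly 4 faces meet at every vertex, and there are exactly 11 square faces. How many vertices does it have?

17

Let x be the number of triangles; then F = 11 + x.
Edge–face incidences: 2E = 4·11 + 3·x = 44 + 3x.
Every vertex has degree 4, so 4V = 2E.
Euler: V − E + F = 2 ⇒ (2E)/4 − E + (11 + x) = 2.
Multiply by 8: 2·(2E) − 4·(2E) + 8·(11 + x) = 16, i.e. 88 + 8x − 2·(44 + 3x) = 16.
Collecting terms: 2x = 16, so x = 8.
Then 2E = 44 + 3·8 = 68, so E = 34, V = 2E/4 = 17, F = 11 + 8 = 19.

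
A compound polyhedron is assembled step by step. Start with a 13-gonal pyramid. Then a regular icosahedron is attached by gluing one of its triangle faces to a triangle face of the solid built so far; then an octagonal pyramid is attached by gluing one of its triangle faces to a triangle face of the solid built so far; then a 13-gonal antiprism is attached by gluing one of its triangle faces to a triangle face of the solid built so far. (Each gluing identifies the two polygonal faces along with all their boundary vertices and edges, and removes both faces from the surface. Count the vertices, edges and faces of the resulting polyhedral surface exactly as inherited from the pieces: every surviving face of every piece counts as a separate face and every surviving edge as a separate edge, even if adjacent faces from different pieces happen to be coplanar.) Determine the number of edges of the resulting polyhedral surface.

115

A 13-gonal pyramid: V=14, E=26, F=14.
Attach a regular icosahedron (V=12, E=30, F=20) along a 3-gon: merge 3 vertices and 3 edges, delete both glued faces → V=23, E=53, F=32.
Attach an octagonal pyramid (V=9, E=16, F=9) along a 3-gon: merge 3 vertices and 3 edges, delete both glued faces → V=29, E=66, F=39.
Attach a 13-gonal antiprism (V=26, E=52, F=28) along a 3-gon: merge 3 vertices and 3 edges, delete both glued faces → V=52, E=115, F=65.
Check: V − E + F = 52 − 115 + 65 = 2.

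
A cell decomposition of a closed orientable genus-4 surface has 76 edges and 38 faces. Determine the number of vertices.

32

For a closed orientable surface of genus 4, χ = 2 − 2·4 = -6.
V = -6 + E − F = -6 + 76 − 38 = 32.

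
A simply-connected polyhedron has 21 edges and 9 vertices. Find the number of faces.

14

Here V − E + F = 2.
F = 2 − V + E = 2 − 9 + 21 = 14.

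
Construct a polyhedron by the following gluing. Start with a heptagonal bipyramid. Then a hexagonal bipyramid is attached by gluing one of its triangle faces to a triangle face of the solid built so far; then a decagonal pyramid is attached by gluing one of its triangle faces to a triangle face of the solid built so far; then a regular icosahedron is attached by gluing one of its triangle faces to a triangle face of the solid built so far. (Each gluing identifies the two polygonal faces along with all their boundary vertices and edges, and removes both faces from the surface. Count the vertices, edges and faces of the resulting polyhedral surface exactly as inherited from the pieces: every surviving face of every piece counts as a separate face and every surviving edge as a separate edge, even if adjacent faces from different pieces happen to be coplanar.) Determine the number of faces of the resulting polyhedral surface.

A heptagonal bipyramid: V=9, E=21, F=14.
Attach a hexagonal bipyramid (V=8, E=18, F=12) along a 3-gon: merge 3 vertices and 3 edges, delete both glued faces → V=14, E=36, F=24.
Attach a decagonal pyramid (V=11, E=20, F=11) along a 3-gon: merge 3 vertices and 3 edges, delete both glued faces → V=22, E=53, F=33.
Attach a regular icosahedron (V=12, E=30, F=20) along a 3-gon: merge 3 vertices and 3 edges, delete both glued faces → V=31, E=80, F=51.
Check: V − E + F = 31 − 80 + 51 = 2.

51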